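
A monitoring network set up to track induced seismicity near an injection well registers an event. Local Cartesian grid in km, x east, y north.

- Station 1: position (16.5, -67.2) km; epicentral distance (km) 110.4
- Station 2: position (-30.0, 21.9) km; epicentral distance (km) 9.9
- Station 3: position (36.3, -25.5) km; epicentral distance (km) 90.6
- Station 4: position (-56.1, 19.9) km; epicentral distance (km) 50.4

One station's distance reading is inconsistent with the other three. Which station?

Station 4

Solve using three stations at a time. Using Station 1, Station 2, Station 3 (subtract circle equations pairwise → linear system) gives (x, y) ≈ (-34.9, 30.5).
Distances from that point to each station vs reported:
  Station 1: calculated 110.4 vs reported 110.4 → residual 0.0 km
  Station 2: calculated 9.9 vs reported 9.9 → residual 0.0 km
  Station 3: calculated 90.6 vs reported 90.6 → residual 0.0 km
  Station 4: calculated 23.7 vs reported 50.4 → residual 26.7 km
Station 1, Station 2, Station 3 are mutually consistent (residuals ≈ 0); Station 4 is off by 26.7 km.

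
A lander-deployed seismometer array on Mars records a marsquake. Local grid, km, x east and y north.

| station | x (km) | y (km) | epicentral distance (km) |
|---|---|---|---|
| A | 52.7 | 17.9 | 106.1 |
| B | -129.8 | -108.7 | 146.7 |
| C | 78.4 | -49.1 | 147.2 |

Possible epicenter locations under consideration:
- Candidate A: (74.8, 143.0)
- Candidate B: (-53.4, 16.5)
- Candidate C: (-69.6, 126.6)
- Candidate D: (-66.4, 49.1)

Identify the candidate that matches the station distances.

Candidate B

For each candidate, compare |candidate − station| to the reported distance:
Candidate A: residuals A 20.9, B 177.7, C 44.9 → max 177.7 km
Candidate B: residuals A 0.0, B 0.0, C 0.0 → max 0.0 km
Candidate C: residuals A 57.5, B 96.2, C 82.5 → max 96.2 km
Candidate D: residuals A 17.0, B 23.4, C 27.8 → max 27.8 km
Only Candidate B has all residuals ≈ 0.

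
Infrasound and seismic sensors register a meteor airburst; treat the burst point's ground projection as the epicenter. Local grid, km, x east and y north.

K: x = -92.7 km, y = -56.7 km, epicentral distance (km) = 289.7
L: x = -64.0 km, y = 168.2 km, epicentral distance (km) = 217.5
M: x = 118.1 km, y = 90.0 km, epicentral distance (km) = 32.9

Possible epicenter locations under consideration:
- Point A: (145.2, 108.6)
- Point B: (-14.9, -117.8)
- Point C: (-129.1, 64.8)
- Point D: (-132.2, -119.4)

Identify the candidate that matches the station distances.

For each candidate, compare |candidate − station| to the reported distance:
Point A: residuals K 0.0, L 0.0, M 0.0 → max 0.0 km
Point B: residuals K 190.8, L 72.7, M 213.8 → max 213.8 km
Point C: residuals K 162.9, L 95.3, M 215.6 → max 215.6 km
Point D: residuals K 215.6, L 78.1, M 293.4 → max 293.4 km
Only Point A has all residuals ≈ 0.

Point A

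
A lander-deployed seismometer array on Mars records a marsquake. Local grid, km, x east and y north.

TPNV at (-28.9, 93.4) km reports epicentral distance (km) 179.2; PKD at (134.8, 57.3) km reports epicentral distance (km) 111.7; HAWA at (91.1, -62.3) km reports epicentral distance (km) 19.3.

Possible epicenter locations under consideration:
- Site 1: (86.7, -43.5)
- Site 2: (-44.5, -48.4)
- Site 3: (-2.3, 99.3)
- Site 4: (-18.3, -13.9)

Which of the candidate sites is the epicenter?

Site 1

For each candidate, compare |candidate − station| to the reported distance:
Site 1: residuals TPNV 0.0, PKD 0.0, HAWA 0.0 → max 0.0 km
Site 2: residuals TPNV 36.5, PKD 96.4, HAWA 117.0 → max 117.0 km
Site 3: residuals TPNV 152.0, PKD 31.7, HAWA 167.3 → max 167.3 km
Site 4: residuals TPNV 71.4, PKD 57.1, HAWA 100.3 → max 100.3 km
Only Site 1 has all residuals ≈ 0.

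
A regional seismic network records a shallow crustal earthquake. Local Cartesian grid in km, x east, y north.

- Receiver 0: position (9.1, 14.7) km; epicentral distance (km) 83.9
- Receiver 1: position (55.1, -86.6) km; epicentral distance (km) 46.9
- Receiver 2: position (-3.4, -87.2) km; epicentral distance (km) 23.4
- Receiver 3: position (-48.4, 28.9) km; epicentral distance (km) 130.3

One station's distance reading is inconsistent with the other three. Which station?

Solve using three stations at a time. Using Receiver 0, Receiver 1, Receiver 2 (subtract circle equations pairwise → linear system) gives (x, y) ≈ (11.5, -69.2).
Distances from that point to each station vs reported:
  Receiver 0: calculated 83.9 vs reported 83.9 → residual 0.0 km
  Receiver 1: calculated 46.9 vs reported 46.9 → residual 0.0 km
  Receiver 2: calculated 23.4 vs reported 23.4 → residual 0.0 km
  Receiver 3: calculated 114.9 vs reported 130.3 → residual 15.4 km
Receiver 0, Receiver 1, Receiver 2 are mutually consistent (residuals ≈ 0); Receiver 3 is off by 15.4 km.

Receiver 3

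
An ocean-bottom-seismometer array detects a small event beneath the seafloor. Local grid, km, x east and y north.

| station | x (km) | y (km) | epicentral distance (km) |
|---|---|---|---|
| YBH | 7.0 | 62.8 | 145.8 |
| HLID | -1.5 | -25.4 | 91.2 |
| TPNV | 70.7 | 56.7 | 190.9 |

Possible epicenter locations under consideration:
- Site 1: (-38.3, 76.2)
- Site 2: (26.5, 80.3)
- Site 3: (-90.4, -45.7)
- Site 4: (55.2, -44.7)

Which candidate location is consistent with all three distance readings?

Site 3

For each candidate, compare |candidate − station| to the reported distance:
Site 1: residuals YBH 98.6, HLID 16.9, TPNV 80.2 → max 98.6 km
Site 2: residuals YBH 119.6, HLID 18.1, TPNV 140.8 → max 140.8 km
Site 3: residuals YBH 0.0, HLID 0.0, TPNV 0.0 → max 0.0 km
Site 4: residuals YBH 28.0, HLID 31.3, TPNV 88.3 → max 88.3 km
Only Site 3 has all residuals ≈ 0.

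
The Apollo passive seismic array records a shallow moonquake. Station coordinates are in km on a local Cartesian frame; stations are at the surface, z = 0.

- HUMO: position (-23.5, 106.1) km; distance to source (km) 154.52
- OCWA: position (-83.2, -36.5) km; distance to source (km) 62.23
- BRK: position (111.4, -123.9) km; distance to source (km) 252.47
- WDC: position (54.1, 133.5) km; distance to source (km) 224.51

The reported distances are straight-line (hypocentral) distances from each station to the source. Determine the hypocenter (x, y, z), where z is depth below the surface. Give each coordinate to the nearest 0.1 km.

x ≈ -109.1 km, y ≈ -12.0 km, depth ≈ 51.0 km

Each station gives a sphere (x−x_i)² + (y−y_i)² + z² = d_i² (stations at z=0).
Subtracting the HUMO sphere from OCWA and BRK: z² cancels, leaving linear equations in x and y:
-119.4 x − 285.2 y = 16448.89
269.8 x − 460.0 y = -23912.96
Solving: x ≈ -109.095, y ≈ -12.002 km (keep extra digits for the depth step; rounded: -109.1, -12.0).
Then from the HUMO sphere: z² = 154.52² − (x + 23.5)² − (y − 106.1)² with x = -109.095, y = -12.002, so z ≈ 51.008 ≈ 51.0 km.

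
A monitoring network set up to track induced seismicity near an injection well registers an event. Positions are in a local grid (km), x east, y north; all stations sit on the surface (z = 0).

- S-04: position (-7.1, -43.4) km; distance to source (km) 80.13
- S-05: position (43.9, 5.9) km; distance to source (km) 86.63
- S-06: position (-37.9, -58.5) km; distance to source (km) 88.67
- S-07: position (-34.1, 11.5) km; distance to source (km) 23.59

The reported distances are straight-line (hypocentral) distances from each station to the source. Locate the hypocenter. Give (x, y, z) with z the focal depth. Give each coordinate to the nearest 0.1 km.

Each station gives a sphere (x−x_i)² + (y−y_i)² + z² = d_i² (stations at z=0).
Subtracting the S-04 sphere from S-05 and S-06: z² cancels, leaving linear equations in x and y:
102.0 x + 98.6 y = -1055.89
-61.6 x − 30.2 y = 1483.14
Solving: x ≈ -38.201, y ≈ 28.810 km (keep extra digits for the depth step; rounded: -38.2, 28.8).
Then from the S-04 sphere: z² = 80.13² − (x + 7.1)² − (y + 43.4)² with x = -38.201, y = 28.810, so z ≈ 15.468 ≈ 15.5 km.

x ≈ -38.2 km, y ≈ 28.8 km, depth ≈ 15.5 km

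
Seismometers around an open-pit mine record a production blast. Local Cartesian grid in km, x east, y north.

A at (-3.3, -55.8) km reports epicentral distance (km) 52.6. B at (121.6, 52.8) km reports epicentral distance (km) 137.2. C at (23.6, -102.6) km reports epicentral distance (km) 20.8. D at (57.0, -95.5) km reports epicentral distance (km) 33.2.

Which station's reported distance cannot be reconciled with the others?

C

Solve using three stations at a time. Using A, B, D (subtract circle equations pairwise → linear system) gives (x, y) ≈ (48.7, -63.4).
Distances from that point to each station vs reported:
  A: calculated 52.6 vs reported 52.6 → residual 0.0 km
  B: calculated 137.2 vs reported 137.2 → residual 0.0 km
  C: calculated 46.5 vs reported 20.8 → residual 25.7 km
  D: calculated 33.1 vs reported 33.2 → residual 0.1 km
A, B, D are mutually consistent (residuals ≈ 0); C is off by 25.7 km.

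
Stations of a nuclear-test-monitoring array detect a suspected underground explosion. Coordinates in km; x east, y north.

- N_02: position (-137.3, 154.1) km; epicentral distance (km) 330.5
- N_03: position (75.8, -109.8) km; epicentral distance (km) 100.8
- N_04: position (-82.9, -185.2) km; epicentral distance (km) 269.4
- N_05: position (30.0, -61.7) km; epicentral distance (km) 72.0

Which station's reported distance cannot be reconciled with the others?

N_05

Solve using three stations at a time. Using N_02, N_03, N_04 (subtract circle equations pairwise → linear system) gives (x, y) ≈ (137.2, -29.9).
Distances from that point to each station vs reported:
  N_02: calculated 330.5 vs reported 330.5 → residual 0.0 km
  N_03: calculated 100.8 vs reported 100.8 → residual 0.0 km
  N_04: calculated 269.4 vs reported 269.4 → residual 0.0 km
  N_05: calculated 111.8 vs reported 72.0 → residual 39.8 km
N_02, N_03, N_04 are mutually consistent (residuals ≈ 0); N_05 is off by 39.8 km.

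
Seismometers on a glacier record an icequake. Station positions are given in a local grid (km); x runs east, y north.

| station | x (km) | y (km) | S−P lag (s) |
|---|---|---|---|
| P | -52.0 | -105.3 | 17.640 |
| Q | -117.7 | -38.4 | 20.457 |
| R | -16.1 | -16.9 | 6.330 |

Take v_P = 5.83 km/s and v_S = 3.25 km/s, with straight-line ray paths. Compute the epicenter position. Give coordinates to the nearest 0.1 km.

x ≈ 28.5 km, y ≈ -3.8 km

Distance from S−P lag: d = Δt · v_P v_S / (v_P − v_S) = Δt · (5.83·3.25)/(5.83−3.25) ≈ 7.3440·Δt.
So d_P = 129.55, d_Q = 150.24, d_R = 46.49 km.
Circle about each station: (x + 52.0)² + (y + 105.3)² = 129.55²; (x + 117.7)² + (y + 38.4)² = 150.24²; (x + 16.1)² + (y + 16.9)² = 46.49².
Subtracting the P equation from the Q and R equations removes the quadratic terms:
-131.4 x + 133.8 y = -4253.10
71.8 x + 176.8 y = 1374.61
Solving the 2×2 system: x ≈ 28.5, y ≈ -3.8 km.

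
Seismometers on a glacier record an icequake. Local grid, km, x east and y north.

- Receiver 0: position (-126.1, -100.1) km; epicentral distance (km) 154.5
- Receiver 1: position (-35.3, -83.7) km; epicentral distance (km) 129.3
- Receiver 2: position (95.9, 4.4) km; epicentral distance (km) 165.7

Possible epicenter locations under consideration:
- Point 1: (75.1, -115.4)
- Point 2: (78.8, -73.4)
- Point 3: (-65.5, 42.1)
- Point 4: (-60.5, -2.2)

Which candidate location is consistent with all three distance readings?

For each candidate, compare |candidate − station| to the reported distance:
Point 1: residuals Receiver 0 47.3, Receiver 1 14.4, Receiver 2 44.1 → max 47.3 km
Point 2: residuals Receiver 0 52.1, Receiver 1 14.7, Receiver 2 86.0 → max 86.0 km
Point 3: residuals Receiver 0 0.1, Receiver 1 0.1, Receiver 2 0.0 → max 0.1 km
Point 4: residuals Receiver 0 36.7, Receiver 1 44.0, Receiver 2 9.2 → max 44.0 km
Only Point 3 has all residuals ≈ 0.

Point 3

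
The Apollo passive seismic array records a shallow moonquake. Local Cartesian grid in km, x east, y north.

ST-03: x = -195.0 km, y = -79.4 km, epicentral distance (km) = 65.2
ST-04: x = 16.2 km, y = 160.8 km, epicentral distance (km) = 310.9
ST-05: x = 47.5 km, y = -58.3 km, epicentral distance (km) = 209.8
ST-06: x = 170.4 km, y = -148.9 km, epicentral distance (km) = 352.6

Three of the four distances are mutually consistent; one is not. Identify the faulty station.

ST-04

Solve using three stations at a time. Using ST-03, ST-05, ST-06 (subtract circle equations pairwise → linear system) gives (x, y) ≈ (-159.6, -24.7).
Distances from that point to each station vs reported:
  ST-03: calculated 65.2 vs reported 65.2 → residual 0.0 km
  ST-04: calculated 255.5 vs reported 310.9 → residual 55.4 km
  ST-05: calculated 209.8 vs reported 209.8 → residual 0.0 km
  ST-06: calculated 352.6 vs reported 352.6 → residual 0.0 km
ST-03, ST-05, ST-06 are mutually consistent (residuals ≈ 0); ST-04 is off by 55.4 km.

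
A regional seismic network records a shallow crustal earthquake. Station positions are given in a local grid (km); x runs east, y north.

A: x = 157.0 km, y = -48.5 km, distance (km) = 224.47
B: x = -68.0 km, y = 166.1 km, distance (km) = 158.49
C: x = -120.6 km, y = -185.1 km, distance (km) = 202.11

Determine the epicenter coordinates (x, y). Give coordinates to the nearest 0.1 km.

-60.3 km east, 7.8 km north

Circle about each station: (x − 157.0)² + (y + 48.5)² = 224.47²; (x + 68.0)² + (y − 166.1)² = 158.49²; (x + 120.6)² + (y + 185.1)² = 202.11².
Subtracting the A equation from the B and C equations removes the quadratic terms:
-450.0 x + 429.2 y = 30479.66
-555.2 x − 273.2 y = 31343.45
Solving the 2×2 system: x ≈ -60.3, y ≈ 7.8 km.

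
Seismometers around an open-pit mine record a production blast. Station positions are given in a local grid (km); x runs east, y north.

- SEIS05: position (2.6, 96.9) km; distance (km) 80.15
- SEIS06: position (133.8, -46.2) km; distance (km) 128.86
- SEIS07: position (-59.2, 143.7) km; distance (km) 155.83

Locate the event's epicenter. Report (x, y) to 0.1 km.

Circle about each station: (x − 2.6)² + (y − 96.9)² = 80.15²; (x − 133.8)² + (y + 46.2)² = 128.86²; (x + 59.2)² + (y − 143.7)² = 155.83².
Subtracting the SEIS05 equation from the SEIS06 and SEIS07 equations removes the quadratic terms:
262.4 x − 286.2 y = 459.63
-123.6 x + 93.6 y = -3101.01
Solving the 2×2 system: x ≈ 78.1, y ≈ 70.0 km.
Check against SEIS05 (with the unrounded x, y): √((x − 2.6)²+(y − 96.9)²) = 80.15 ≈ 80.15 km. ✓

78.1 km east, 70.0 km north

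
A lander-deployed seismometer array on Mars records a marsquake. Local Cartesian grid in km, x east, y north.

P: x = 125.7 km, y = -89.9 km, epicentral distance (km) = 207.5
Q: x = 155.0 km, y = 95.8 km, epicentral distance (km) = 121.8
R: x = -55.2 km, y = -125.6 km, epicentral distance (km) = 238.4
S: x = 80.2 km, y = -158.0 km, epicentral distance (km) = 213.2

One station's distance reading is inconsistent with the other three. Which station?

Solve using three stations at a time. Using P, Q, R (subtract circle equations pairwise → linear system) gives (x, y) ≈ (33.2, 95.8).
Distances from that point to each station vs reported:
  P: calculated 207.5 vs reported 207.5 → residual 0.0 km
  Q: calculated 121.8 vs reported 121.8 → residual 0.0 km
  R: calculated 238.4 vs reported 238.4 → residual 0.0 km
  S: calculated 258.2 vs reported 213.2 → residual 45.0 km
P, Q, R are mutually consistent (residuals ≈ 0); S is off by 45.0 km.

S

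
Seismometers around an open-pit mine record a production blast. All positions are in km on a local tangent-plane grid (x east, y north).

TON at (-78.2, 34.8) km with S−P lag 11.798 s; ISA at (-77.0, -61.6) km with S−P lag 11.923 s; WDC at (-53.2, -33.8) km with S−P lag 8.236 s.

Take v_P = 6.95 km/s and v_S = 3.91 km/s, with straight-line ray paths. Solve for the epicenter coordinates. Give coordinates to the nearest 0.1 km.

16.8 km east, -11.0 km north

Distance from S−P lag: d = Δt · v_P v_S / (v_P − v_S) = Δt · (6.95·3.91)/(6.95−3.91) ≈ 8.9390·Δt.
So d_TON = 105.46, d_ISA = 106.58, d_WDC = 73.62 km.
Circle about each station: (x + 78.2)² + (y − 34.8)² = 105.46²; (x + 77.0)² + (y + 61.6)² = 106.58²; (x + 53.2)² + (y + 33.8)² = 73.62².
Subtracting pairs of circle equations eliminates x²+y² and gives linear equations (the radical axes):
2.4 x − 192.8 y = 2159.80
50.0 x − 137.2 y = 2348.31
Solving the 2×2 system: x ≈ 16.8, y ≈ -11.0 km.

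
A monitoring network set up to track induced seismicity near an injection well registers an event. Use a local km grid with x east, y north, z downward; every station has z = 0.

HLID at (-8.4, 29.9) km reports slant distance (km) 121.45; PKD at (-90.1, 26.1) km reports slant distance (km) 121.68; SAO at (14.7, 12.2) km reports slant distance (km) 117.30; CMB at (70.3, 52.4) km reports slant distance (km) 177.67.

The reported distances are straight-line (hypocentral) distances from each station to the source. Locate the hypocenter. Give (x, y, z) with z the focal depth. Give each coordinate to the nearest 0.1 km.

x ≈ -44.4 km, y ≈ -69.0 km, depth ≈ 60.6 km

Each station gives a sphere (x−x_i)² + (y−y_i)² + z² = d_i² (stations at z=0).
Subtracting the HLID sphere from PKD and SAO: z² cancels, leaving linear equations in x and y:
-163.4 x − 7.6 y = 7778.73
46.2 x − 35.4 y = 391.17
Solving: x ≈ -44.397, y ≈ -68.991 km (keep extra digits for the depth step; rounded: -44.4, -69.0).
Then from the HLID sphere: z² = 121.45² − (x + 8.4)² − (y − 29.9)² with x = -44.397, y = -68.991, so z ≈ 60.621 ≈ 60.6 km.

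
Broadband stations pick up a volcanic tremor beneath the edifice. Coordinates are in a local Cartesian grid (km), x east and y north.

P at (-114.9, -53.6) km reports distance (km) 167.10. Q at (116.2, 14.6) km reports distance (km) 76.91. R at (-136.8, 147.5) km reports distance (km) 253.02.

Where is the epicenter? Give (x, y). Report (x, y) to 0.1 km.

Circle about each station: (x + 114.9)² + (y + 53.6)² = 167.10²; (x − 116.2)² + (y − 14.6)² = 76.91²; (x + 136.8)² + (y − 147.5)² = 253.02².
Subtracting pairs of circle equations eliminates x²+y² and gives linear equations (the radical axes):
462.2 x + 136.4 y = 19647.89
-43.8 x + 402.2 y = -11701.19
Solving the 2×2 system: x ≈ 49.5, y ≈ -23.7 km.

49.5 km east, -23.7 km north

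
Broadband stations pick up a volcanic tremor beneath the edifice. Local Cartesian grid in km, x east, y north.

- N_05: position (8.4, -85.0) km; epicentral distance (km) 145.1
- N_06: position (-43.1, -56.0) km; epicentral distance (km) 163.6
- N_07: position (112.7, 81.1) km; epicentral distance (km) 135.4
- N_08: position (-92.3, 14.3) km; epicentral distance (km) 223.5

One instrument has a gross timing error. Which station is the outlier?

N_05

Solve using three stations at a time. Using N_06, N_07, N_08 (subtract circle equations pairwise → linear system) gives (x, y) ≈ (120.5, -54.1).
Distances from that point to each station vs reported:
  N_05: calculated 116.3 vs reported 145.1 → residual 28.8 km
  N_06: calculated 163.6 vs reported 163.6 → residual 0.0 km
  N_07: calculated 135.4 vs reported 135.4 → residual 0.0 km
  N_08: calculated 223.5 vs reported 223.5 → residual 0.0 km
N_06, N_07, N_08 are mutually consistent (residuals ≈ 0); N_05 is off by 28.8 km.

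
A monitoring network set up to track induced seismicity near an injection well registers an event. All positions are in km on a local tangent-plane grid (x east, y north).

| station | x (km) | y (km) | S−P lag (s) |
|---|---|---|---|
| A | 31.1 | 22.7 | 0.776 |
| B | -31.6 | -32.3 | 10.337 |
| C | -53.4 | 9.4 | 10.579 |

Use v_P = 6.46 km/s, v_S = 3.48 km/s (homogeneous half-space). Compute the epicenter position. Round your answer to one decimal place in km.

(25.6, 20.7)

Distance from S−P lag: d = Δt · v_P v_S / (v_P − v_S) = Δt · (6.46·3.48)/(6.46−3.48) ≈ 7.5439·Δt.
So d_A = 5.85, d_B = 77.98, d_C = 79.81 km.
Circle about each station: (x − 31.1)² + (y − 22.7)² = 5.85²; (x + 31.6)² + (y + 32.3)² = 77.98²; (x + 53.4)² + (y − 9.4)² = 79.81².
Subtracting the A equation from the B and C equations removes the quadratic terms:
-125.4 x − 110.0 y = -5487.31
-169.0 x − 26.6 y = -4877.99
Solving the 2×2 system: x ≈ 25.6, y ≈ 20.7 km.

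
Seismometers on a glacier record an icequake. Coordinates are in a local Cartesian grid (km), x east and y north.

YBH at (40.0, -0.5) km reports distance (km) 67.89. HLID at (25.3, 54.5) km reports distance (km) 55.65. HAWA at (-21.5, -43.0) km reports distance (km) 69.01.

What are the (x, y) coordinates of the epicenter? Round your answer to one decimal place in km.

x ≈ -22.5 km, y ≈ 26.0 km

Circle about each station: (x − 40.0)² + (y + 0.5)² = 67.89²; (x − 25.3)² + (y − 54.5)² = 55.65²; (x + 21.5)² + (y + 43.0)² = 69.01².
Subtracting pairs of circle equations eliminates x²+y² and gives linear equations (the radical axes):
-29.4 x + 110.0 y = 3522.22
-123.0 x − 85.0 y = 557.67
Solving the 2×2 system: x ≈ -22.5, y ≈ 26.0 km.
Check against YBH (with the unrounded x, y): √((x − 40.0)²+(y + 0.5)²) = 67.89 ≈ 67.89 km. ✓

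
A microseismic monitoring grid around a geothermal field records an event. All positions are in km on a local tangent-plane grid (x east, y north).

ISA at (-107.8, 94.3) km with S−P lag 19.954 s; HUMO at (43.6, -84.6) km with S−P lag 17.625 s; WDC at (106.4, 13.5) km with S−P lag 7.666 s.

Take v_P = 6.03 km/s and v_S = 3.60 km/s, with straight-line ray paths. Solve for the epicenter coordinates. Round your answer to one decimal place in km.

Distance from S−P lag: d = Δt · v_P v_S / (v_P − v_S) = Δt · (6.03·3.60)/(6.03−3.60) ≈ 8.9333·Δt.
So d_ISA = 178.26, d_HUMO = 157.45, d_WDC = 68.48 km.
Circle about each station: (x + 107.8)² + (y − 94.3)² = 178.26²; (x − 43.6)² + (y + 84.6)² = 157.45²; (x − 106.4)² + (y − 13.5)² = 68.48².
Subtracting the ISA equation from the HUMO and WDC equations removes the quadratic terms:
302.8 x − 357.8 y = -4469.08
428.4 x − 161.6 y = 18077.00
Solving the 2×2 system: x ≈ 68.9, y ≈ 70.8 km.

x ≈ 68.9 km, y ≈ 70.8 km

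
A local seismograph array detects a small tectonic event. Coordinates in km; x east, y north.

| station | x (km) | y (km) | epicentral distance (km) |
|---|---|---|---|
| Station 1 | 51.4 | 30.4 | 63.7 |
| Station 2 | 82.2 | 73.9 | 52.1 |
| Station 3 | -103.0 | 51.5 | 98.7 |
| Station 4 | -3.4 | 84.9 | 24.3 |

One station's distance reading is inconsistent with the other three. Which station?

Station 2

Solve using three stations at a time. Using Station 1, Station 3, Station 4 (subtract circle equations pairwise → linear system) gives (x, y) ≈ (-4.7, 60.6).
Distances from that point to each station vs reported:
  Station 1: calculated 63.7 vs reported 63.7 → residual 0.0 km
  Station 2: calculated 87.9 vs reported 52.1 → residual 35.8 km
  Station 3: calculated 98.7 vs reported 98.7 → residual 0.0 km
  Station 4: calculated 24.3 vs reported 24.3 → residual 0.0 km
Station 1, Station 3, Station 4 are mutually consistent (residuals ≈ 0); Station 2 is off by 35.8 km.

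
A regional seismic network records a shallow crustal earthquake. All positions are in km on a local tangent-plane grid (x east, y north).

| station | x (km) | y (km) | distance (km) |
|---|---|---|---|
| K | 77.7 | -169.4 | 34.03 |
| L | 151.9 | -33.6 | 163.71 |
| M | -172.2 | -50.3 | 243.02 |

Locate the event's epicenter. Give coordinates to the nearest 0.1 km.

x ≈ 45.6 km, y ≈ -158.1 km

Circle about each station: (x − 77.7)² + (y + 169.4)² = 34.03²; (x − 151.9)² + (y + 33.6)² = 163.71²; (x + 172.2)² + (y + 50.3)² = 243.02².
Subtracting the K equation from the L and M equations removes the quadratic terms:
148.4 x + 271.6 y = -36174.00
-499.8 x + 238.2 y = -60451.40
Solving the 2×2 system: x ≈ 45.6, y ≈ -158.1 km.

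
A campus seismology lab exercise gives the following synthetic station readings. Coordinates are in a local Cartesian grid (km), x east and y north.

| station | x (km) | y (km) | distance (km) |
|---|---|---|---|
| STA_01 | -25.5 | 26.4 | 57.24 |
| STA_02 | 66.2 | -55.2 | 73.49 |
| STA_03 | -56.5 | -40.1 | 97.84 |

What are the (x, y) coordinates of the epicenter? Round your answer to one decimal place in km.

Circle about each station: (x + 25.5)² + (y − 26.4)² = 57.24²; (x − 66.2)² + (y + 55.2)² = 73.49²; (x + 56.5)² + (y + 40.1)² = 97.84².
Subtracting pairs of circle equations eliminates x²+y² and gives linear equations (the radical axes):
183.4 x − 163.2 y = 3957.91
-62.0 x − 133.0 y = -2843.20
Solving the 2×2 system: x ≈ 28.7, y ≈ 8.0 km.
Check against STA_01 (with the unrounded x, y): √((x + 25.5)²+(y − 26.4)²) = 57.24 ≈ 57.24 km. ✓

x ≈ 28.7 km, y ≈ 8.0 km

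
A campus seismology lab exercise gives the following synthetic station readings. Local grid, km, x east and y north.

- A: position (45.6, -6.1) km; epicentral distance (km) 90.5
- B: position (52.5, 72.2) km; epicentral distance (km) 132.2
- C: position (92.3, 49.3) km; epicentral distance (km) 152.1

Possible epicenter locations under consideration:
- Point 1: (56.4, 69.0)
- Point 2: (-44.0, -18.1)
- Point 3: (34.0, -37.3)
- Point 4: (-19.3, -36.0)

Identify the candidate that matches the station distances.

For each candidate, compare |candidate − station| to the reported distance:
Point 1: residuals A 14.6, B 127.2, C 111.2 → max 127.2 km
Point 2: residuals A 0.1, B 0.0, C 0.0 → max 0.1 km
Point 3: residuals A 57.2, B 21.1, C 47.7 → max 57.2 km
Point 4: residuals A 19.0, B 2.3, C 11.6 → max 19.0 km
Only Point 2 has all residuals ≈ 0.

Point 2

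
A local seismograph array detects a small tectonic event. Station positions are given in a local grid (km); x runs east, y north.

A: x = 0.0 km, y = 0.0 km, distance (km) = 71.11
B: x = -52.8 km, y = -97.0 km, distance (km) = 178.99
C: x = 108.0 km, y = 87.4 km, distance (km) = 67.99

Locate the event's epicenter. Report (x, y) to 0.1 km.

Circle about each station: x² + y² = 71.11²; (x + 52.8)² + (y + 97.0)² = 178.99²; (x − 108.0)² + (y − 87.4)² = 67.99².
Subtracting the A equation from the B and C equations removes the quadratic terms:
-105.6 x − 194.0 y = -14783.95
216.0 x + 174.8 y = 19736.75
Solving the 2×2 system: x ≈ 53.1, y ≈ 47.3 km.
Check against A (with the unrounded x, y): √(x²+y²) = 71.11 ≈ 71.11 km. ✓

53.1 km east, 47.3 km north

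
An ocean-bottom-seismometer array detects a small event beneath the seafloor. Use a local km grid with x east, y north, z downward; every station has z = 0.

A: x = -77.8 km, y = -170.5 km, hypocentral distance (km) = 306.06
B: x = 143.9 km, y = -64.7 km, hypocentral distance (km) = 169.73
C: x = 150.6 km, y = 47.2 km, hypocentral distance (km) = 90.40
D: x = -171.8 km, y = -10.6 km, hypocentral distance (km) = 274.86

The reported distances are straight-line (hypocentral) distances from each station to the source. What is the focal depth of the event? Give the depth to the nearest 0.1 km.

depth ≈ 42.2 km

Each station gives a sphere (x−x_i)² + (y−y_i)² + z² = d_i² (stations at z=0).
Subtracting the A sphere from B and C: z² cancels, leaving linear equations in x and y:
443.4 x + 211.6 y = 54634.66
456.8 x + 435.4 y = 75285.67
Solving: x ≈ 81.511, y ≈ 87.394 km (keep extra digits for the depth step; rounded: 81.5, 87.4).
Then from the A sphere: z² = 306.06² − (x + 77.8)² − (y + 170.5)² with x = 81.511, y = 87.394, so z ≈ 42.230 ≈ 42.2 km.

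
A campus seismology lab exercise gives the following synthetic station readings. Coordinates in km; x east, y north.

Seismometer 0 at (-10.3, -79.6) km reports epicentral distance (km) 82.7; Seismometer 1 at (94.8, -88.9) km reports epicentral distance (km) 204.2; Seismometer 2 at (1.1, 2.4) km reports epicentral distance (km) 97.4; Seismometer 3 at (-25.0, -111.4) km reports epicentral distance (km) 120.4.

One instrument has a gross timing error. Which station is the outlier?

Solve using three stations at a time. Using Seismometer 1, Seismometer 2, Seismometer 3 (subtract circle equations pairwise → linear system) gives (x, y) ≈ (-94.9, -13.5).
Distances from that point to each station vs reported:
  Seismometer 0: calculated 107.4 vs reported 82.7 → residual 24.7 km
  Seismometer 1: calculated 204.2 vs reported 204.2 → residual 0.0 km
  Seismometer 2: calculated 97.3 vs reported 97.4 → residual 0.1 km
  Seismometer 3: calculated 120.3 vs reported 120.4 → residual 0.1 km
Seismometer 1, Seismometer 2, Seismometer 3 are mutually consistent (residuals ≈ 0); Seismometer 0 is off by 24.7 km.

Seismometer 0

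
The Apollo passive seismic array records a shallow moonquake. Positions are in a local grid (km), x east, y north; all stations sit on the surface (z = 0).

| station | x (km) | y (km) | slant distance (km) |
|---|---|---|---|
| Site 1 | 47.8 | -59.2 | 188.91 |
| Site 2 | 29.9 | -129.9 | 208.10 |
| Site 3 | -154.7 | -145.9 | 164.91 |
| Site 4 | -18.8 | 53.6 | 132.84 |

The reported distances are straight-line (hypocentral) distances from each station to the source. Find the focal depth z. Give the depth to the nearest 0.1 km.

69.6 km

Each station gives a sphere (x−x_i)² + (y−y_i)² + z² = d_i² (stations at z=0).
Subtracting the Site 1 sphere from Site 2 and Site 3: z² cancels, leaving linear equations in x and y:
-35.8 x − 141.4 y = 4359.92
-405.0 x − 173.4 y = 47921.10
Solving: x ≈ -117.903, y ≈ -0.983 km (keep extra digits for the depth step; rounded: -117.9, -1.0).
Then from the Site 1 sphere: z² = 188.91² − (x − 47.8)² − (y + 59.2)² with x = -117.903, y = -0.983, so z ≈ 69.572 ≈ 69.6 km.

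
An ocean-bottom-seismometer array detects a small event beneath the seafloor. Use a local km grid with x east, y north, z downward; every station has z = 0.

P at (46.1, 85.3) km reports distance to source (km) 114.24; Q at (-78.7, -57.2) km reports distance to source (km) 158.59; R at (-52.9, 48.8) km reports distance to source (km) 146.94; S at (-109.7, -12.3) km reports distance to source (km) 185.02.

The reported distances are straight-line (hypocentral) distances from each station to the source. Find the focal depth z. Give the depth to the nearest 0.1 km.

Each station gives a sphere (x−x_i)² + (y−y_i)² + z² = d_i² (stations at z=0).
Subtracting the P sphere from Q and R: z² cancels, leaving linear equations in x and y:
-249.6 x − 285.0 y = -12035.78
-198.0 x − 73.0 y = -12762.04
Solving: x ≈ 72.196, y ≈ -20.998 km (keep extra digits for the depth step; rounded: 72.2, -21.0).
Then from the P sphere: z² = 114.24² − (x − 46.1)² − (y − 85.3)² with x = 72.196, y = -20.998, so z ≈ 32.719 ≈ 32.7 km.
Check against S (with the unrounded solution): distance 185.02 ≈ 185.02 km. ✓

depth ≈ 32.7 km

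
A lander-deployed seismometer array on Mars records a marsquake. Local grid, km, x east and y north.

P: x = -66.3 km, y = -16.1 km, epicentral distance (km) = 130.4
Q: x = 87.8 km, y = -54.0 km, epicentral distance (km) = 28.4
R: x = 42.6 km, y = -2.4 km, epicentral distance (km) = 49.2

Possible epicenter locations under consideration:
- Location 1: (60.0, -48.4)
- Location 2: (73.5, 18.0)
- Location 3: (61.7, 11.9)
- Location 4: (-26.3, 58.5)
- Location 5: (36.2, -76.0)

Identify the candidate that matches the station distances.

Location 1

For each candidate, compare |candidate − station| to the reported distance:
Location 1: residuals P 0.0, Q 0.0, R 0.0 → max 0.0 km
Location 2: residuals P 13.5, Q 45.0, R 12.2 → max 45.0 km
Location 3: residuals P 0.6, Q 42.5, R 25.3 → max 42.5 km
Location 4: residuals P 45.8, Q 131.8, R 42.8 → max 131.8 km
Location 5: residuals P 11.7, Q 27.7, R 24.7 → max 27.7 km
Only Location 1 has all residuals ≈ 0.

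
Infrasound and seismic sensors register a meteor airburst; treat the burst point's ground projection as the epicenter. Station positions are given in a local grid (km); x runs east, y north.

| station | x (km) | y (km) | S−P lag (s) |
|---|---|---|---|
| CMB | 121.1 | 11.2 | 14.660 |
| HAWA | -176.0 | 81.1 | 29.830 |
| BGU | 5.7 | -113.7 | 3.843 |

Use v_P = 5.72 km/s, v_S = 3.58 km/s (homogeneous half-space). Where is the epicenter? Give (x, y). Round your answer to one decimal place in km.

Distance from S−P lag: d = Δt · v_P v_S / (v_P − v_S) = Δt · (5.72·3.58)/(5.72−3.58) ≈ 9.5690·Δt.
So d_CMB = 140.28, d_HAWA = 285.44, d_BGU = 36.77 km.
Circle about each station: (x − 121.1)² + (y − 11.2)² = 140.28²; (x + 176.0)² + (y − 81.1)² = 285.44²; (x − 5.7)² + (y + 113.7)² = 36.77².
Subtracting the CMB equation from the HAWA and BGU equations removes the quadratic terms:
-594.2 x + 139.8 y = -39034.96
-230.8 x − 249.8 y = 16495.98
Solving the 2×2 system: x ≈ 41.2, y ≈ -104.1 km.

x ≈ 41.2 km, y ≈ -104.1 km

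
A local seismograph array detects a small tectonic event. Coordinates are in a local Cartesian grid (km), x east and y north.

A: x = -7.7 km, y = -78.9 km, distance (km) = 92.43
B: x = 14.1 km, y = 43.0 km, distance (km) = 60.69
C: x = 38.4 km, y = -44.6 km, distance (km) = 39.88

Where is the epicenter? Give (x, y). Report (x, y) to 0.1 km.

Circle about each station: (x + 7.7)² + (y + 78.9)² = 92.43²; (x − 14.1)² + (y − 43.0)² = 60.69²; (x − 38.4)² + (y + 44.6)² = 39.88².
Subtracting the A equation from the B and C equations removes the quadratic terms:
43.6 x + 243.8 y = 623.34
92.2 x + 68.6 y = 4132.11
Solving the 2×2 system: x ≈ 49.5, y ≈ -6.3 km.

(49.5, -6.3)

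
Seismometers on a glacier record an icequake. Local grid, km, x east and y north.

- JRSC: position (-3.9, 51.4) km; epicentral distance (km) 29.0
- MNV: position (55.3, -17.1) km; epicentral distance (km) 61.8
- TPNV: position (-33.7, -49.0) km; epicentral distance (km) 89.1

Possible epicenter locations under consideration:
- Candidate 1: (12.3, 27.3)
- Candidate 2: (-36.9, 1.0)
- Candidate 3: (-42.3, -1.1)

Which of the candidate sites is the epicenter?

For each candidate, compare |candidate − station| to the reported distance:
Candidate 1: residuals JRSC 0.0, MNV 0.0, TPNV 0.0 → max 0.0 km
Candidate 2: residuals JRSC 31.2, MNV 32.2, TPNV 39.0 → max 39.0 km
Candidate 3: residuals JRSC 36.0, MNV 37.1, TPNV 40.4 → max 40.4 km
Only Candidate 1 has all residuals ≈ 0.

Candidate 1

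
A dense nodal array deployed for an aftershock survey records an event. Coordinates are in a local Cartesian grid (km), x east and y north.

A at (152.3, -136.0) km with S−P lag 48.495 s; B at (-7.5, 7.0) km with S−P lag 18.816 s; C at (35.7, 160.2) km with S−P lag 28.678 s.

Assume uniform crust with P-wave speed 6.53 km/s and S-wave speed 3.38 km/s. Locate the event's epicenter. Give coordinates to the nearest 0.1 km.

x ≈ -132.2 km, y ≈ 49.8 km

Distance from S−P lag: d = Δt · v_P v_S / (v_P − v_S) = Δt · (6.53·3.38)/(6.53−3.38) ≈ 7.0068·Δt.
So d_A = 339.79, d_B = 131.84, d_C = 200.94 km.
Circle about each station: (x − 152.3)² + (y + 136.0)² = 339.79²; (x + 7.5)² + (y − 7.0)² = 131.84²; (x − 35.7)² + (y − 160.2)² = 200.94².
Subtracting pairs of circle equations eliminates x²+y² and gives linear equations (the radical axes):
-319.6 x + 286.0 y = 56489.42
-233.2 x + 592.4 y = 60327.60
Solving the 2×2 system: x ≈ -132.2, y ≈ 49.8 km.
Check against A (with the unrounded x, y): √((x − 152.3)²+(y + 136.0)²) = 339.78 ≈ 339.79 km. ✓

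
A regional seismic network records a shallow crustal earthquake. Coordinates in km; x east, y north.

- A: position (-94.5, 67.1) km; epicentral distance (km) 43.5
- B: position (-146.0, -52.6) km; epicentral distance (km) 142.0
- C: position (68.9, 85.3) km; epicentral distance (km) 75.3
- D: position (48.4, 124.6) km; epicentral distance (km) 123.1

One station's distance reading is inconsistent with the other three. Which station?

C

Solve using three stations at a time. Using A, B, D (subtract circle equations pairwise → linear system) gives (x, y) ≈ (-52.8, 54.6).
Distances from that point to each station vs reported:
  A: calculated 43.5 vs reported 43.5 → residual 0.0 km
  B: calculated 142.0 vs reported 142.0 → residual 0.0 km
  C: calculated 125.6 vs reported 75.3 → residual 50.3 km
  D: calculated 123.1 vs reported 123.1 → residual 0.0 km
A, B, D are mutually consistent (residuals ≈ 0); C is off by 50.3 km.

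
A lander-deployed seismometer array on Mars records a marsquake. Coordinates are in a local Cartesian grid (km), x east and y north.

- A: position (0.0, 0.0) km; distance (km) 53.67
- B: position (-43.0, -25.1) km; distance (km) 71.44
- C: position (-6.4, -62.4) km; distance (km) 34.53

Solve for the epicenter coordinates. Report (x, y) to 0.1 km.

24.8 km east, -47.6 km north

Circle about each station: x² + y² = 53.67²; (x + 43.0)² + (y + 25.1)² = 71.44²; (x + 6.4)² + (y + 62.4)² = 34.53².
Subtracting the A equation from the B and C equations removes the quadratic terms:
-86.0 x − 50.2 y = 255.81
-12.8 x − 124.8 y = 5622.87
Solving the 2×2 system: x ≈ 24.8, y ≈ -47.6 km.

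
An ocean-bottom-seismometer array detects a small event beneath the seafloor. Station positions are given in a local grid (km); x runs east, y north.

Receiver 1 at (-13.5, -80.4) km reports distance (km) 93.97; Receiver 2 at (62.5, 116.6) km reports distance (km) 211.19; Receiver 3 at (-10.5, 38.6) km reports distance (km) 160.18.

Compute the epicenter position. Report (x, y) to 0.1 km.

x ≈ 79.5 km, y ≈ -93.9 km

Circle about each station: (x + 13.5)² + (y + 80.4)² = 93.97²; (x − 62.5)² + (y − 116.6)² = 211.19²; (x + 10.5)² + (y − 38.6)² = 160.18².
Subtracting the Receiver 1 equation from the Receiver 2 and Receiver 3 equations removes the quadratic terms:
152.0 x + 394.0 y = -24915.46
6.0 x + 238.0 y = -21873.47
Solving the 2×2 system: x ≈ 79.5, y ≈ -93.9 km.
Check against Receiver 1 (with the unrounded x, y): √((x + 13.5)²+(y + 80.4)²) = 93.98 ≈ 93.97 km. ✓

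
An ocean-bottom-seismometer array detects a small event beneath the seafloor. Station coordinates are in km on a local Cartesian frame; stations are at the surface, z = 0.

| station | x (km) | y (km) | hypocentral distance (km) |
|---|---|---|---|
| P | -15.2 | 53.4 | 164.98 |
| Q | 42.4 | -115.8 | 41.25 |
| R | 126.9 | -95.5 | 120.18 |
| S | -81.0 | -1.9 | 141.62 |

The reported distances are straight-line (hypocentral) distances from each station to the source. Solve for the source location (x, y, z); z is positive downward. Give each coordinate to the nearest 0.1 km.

Each station gives a sphere (x−x_i)² + (y−y_i)² + z² = d_i² (stations at z=0).
Subtracting the P sphere from Q and R: z² cancels, leaving linear equations in x and y:
115.2 x − 338.4 y = 37641.64
284.2 x − 297.8 y = 34916.43
Solving: x ≈ 9.796, y ≈ -107.899 km (keep extra digits for the depth step; rounded: 9.8, -107.9).
Then from the P sphere: z² = 164.98² − (x + 15.2)² − (y − 53.4)² with x = 9.796, y = -107.899, so z ≈ 24.005 ≈ 24.0 km.

x ≈ 9.8 km, y ≈ -107.9 km, depth ≈ 24.0 km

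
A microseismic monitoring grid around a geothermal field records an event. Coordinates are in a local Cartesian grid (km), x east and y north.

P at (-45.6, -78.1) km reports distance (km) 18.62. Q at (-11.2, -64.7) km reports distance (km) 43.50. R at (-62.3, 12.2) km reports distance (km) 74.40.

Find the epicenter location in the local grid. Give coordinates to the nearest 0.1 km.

Circle about each station: (x + 45.6)² + (y + 78.1)² = 18.62²; (x + 11.2)² + (y + 64.7)² = 43.50²; (x + 62.3)² + (y − 12.2)² = 74.40².
Subtracting pairs of circle equations eliminates x²+y² and gives linear equations (the radical axes):
68.8 x + 26.8 y = -5412.99
-33.4 x + 180.6 y = -9337.50
Solving the 2×2 system: x ≈ -54.6, y ≈ -61.8 km.
Check against P (with the unrounded x, y): √((x + 45.6)²+(y + 78.1)²) = 18.62 ≈ 18.62 km. ✓

(-54.6, -61.8)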